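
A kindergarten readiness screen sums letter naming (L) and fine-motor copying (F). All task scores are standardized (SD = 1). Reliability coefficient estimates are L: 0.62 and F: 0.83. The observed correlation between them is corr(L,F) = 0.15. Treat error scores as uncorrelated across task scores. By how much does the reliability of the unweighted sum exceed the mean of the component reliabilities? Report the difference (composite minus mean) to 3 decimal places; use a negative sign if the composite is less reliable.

Var(sum) = 2 + 0.3 = 2.3; true-score variance = 1.45 + 0.3 = 1.75; composite reliability = 0.7609.
Mean component reliability = 0.7250.
Difference = 0.7609 − 0.7250 = 0.036.

0.036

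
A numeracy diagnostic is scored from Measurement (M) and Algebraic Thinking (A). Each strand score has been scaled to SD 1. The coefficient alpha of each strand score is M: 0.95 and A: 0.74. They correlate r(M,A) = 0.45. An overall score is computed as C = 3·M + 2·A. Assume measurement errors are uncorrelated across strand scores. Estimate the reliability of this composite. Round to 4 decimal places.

Var(C) = 3² + 2² + 2·[6·0.45] = 13 + 5.4 = 18.4.
Because errors are independent across components, Cov(Tᵢ,Tⱼ) = Cov(Xᵢ,Xⱼ); the off-diagonal part of the true-score variance is the same as above.
True-score variance = [3²·0.95 + 2²·0.74] + 5.4 = 11.51 + 5.4 = 16.91.
Reliability = 16.91 / 18.4 = 0.9190.

0.9190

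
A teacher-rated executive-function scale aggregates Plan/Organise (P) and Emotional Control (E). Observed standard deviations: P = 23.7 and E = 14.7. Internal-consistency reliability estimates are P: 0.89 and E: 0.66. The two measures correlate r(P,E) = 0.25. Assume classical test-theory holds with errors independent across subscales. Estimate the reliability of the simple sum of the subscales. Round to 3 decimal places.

0.858

Var(P+E) = 23.7² + 14.7² + 2·[23.7·14.7·0.25] = 777.78 + 174.195 = 951.975.
With uncorrelated errors the cross-covariances are all true-score covariance, so they carry over unchanged; only the diagonal terms shrink to ρᵢσᵢ².
True-score variance = [23.7²·0.89 + 14.7²·0.66] + 174.195 = 642.524 + 174.195 = 816.718.
Reliability = 816.718 / 951.975 = 0.858.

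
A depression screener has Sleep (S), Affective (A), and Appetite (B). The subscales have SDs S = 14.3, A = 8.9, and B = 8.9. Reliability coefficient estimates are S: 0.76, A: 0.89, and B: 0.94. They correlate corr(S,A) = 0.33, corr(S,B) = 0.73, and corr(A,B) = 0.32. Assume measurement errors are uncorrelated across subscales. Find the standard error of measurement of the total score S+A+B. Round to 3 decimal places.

7.908

Var(total) = 362.91 + 320.507 = 683.417.
True-score variance = 300.367 + 320.507 = 620.874, so reliability = 0.9085.
Error variance = 683.417 − 620.874 = 62.5433; SEM = √62.5433 = 7.908.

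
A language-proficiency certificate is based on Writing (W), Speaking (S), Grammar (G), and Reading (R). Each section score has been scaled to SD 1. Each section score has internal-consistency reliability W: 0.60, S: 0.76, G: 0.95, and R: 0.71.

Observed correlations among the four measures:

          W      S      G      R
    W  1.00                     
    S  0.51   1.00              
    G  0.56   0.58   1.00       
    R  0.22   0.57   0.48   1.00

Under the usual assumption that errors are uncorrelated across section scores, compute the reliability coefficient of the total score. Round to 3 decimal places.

0.900

Var(W+S+G+R) = 4 + 2·[0.51 + 0.56 + 0.22 + 0.58 + 0.57 + 0.48] = 4 + 5.84 = 9.84.
With uncorrelated errors the cross-covariances are all true-score covariance, so they carry over unchanged; only the diagonal terms shrink to ρᵢσᵢ².
True-score variance = [0.60 + 0.76 + 0.95 + 0.71] + 5.84 = 3.02 + 5.84 = 8.86.
Reliability = 8.86 / 9.84 = 0.900.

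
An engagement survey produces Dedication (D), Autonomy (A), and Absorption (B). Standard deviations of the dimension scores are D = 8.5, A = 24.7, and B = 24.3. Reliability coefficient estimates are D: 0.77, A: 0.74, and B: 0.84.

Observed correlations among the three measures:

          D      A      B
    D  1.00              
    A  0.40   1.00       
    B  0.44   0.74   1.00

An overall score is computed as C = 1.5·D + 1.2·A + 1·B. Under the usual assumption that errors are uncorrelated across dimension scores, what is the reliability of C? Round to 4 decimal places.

0.8899

Var(C) = 1.5²·8.5² + 1.2²·24.7² + 24.3² + 2·[1.8·8.5·24.7·0.40 + 1.5·8.5·24.3·0.44 + 1.2·24.7·24.3·0.74] = 1631.58 + 1640.95 = 3272.53.
Because errors are independent across components, Cov(Tᵢ,Tⱼ) = Cov(Xᵢ,Xⱼ); the off-diagonal part of the true-score variance is the same as above.
True-score variance = [1.5²·8.5²·0.77 + 1.2²·24.7²·0.74 + 24.3²·0.84] + 1640.95 = 1271.3 + 1640.95 = 2912.24.
Reliability = 2912.24 / 3272.53 = 0.8899.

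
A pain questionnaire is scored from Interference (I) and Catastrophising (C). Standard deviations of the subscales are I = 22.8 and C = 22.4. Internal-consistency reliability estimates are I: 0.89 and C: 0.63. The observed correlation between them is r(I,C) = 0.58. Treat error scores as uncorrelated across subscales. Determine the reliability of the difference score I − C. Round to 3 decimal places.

Var(I−C) = 22.8² + 22.4² − 2·22.8·22.4·0.58 = 1021.6 − 592.435 = 429.165.
Under uncorrelated errors the observed covariances equal the true-score covariances, so only the own-variance terms attenuate.
True-score variance = [22.8²·0.89 + 22.4²·0.63] − 592.435 = 778.766 − 592.435 = 186.331.
Reliability = 186.331 / 429.165 = 0.434.

0.434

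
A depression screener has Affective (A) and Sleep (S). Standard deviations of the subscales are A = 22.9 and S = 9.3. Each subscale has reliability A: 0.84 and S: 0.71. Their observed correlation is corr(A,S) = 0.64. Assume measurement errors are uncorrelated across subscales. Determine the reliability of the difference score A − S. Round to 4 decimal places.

0.6778

Var(A−S) = 22.9² + 9.3² − 2·22.9·9.3·0.64 = 610.9 − 272.602 = 338.298.
Under uncorrelated errors the observed covariances equal the true-score covariances, so only the own-variance terms attenuate.
True-score variance = [22.9²·0.84 + 9.3²·0.71] − 272.602 = 501.912 − 272.602 = 229.311.
Reliability = 229.311 / 338.298 = 0.6778.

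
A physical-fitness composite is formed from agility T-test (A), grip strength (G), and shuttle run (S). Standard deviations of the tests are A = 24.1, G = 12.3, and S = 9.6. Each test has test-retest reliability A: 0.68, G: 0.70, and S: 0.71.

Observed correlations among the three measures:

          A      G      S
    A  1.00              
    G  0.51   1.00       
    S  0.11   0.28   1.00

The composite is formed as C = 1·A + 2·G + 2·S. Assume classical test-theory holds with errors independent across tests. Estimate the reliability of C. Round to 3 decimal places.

Var(C) = 24.1² + 2²·12.3² + 2²·9.6² + 2·[2·24.1·12.3·0.51 + 2·24.1·9.6·0.11 + 4·12.3·9.6·0.28] = 1554.61 + 971.015 = 2525.62.
Because errors are independent across components, Cov(Tᵢ,Tⱼ) = Cov(Xᵢ,Xⱼ); the off-diagonal part of the true-score variance is the same as above.
True-score variance = [24.1²·0.68 + 2²·12.3²·0.70 + 2²·9.6²·0.71] + 971.015 = 1080.3 + 971.015 = 2051.31.
Reliability = 2051.31 / 2525.62 = 0.812.

0.812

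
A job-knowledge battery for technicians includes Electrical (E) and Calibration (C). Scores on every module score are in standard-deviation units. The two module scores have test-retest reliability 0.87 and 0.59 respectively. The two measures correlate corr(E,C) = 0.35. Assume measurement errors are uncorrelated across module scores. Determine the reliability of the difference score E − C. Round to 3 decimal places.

Var(E−C) = 1 + 1 − 2·0.35 = 2 − 0.7 = 1.3.
With uncorrelated errors the cross-covariances are all true-score covariance, so they carry over unchanged; only the diagonal terms shrink to ρᵢσᵢ².
True-score variance = [0.87 + 0.59] − 0.7 = 1.46 − 0.7 = 0.76.
Reliability = 0.76 / 1.3 = 0.585.

0.585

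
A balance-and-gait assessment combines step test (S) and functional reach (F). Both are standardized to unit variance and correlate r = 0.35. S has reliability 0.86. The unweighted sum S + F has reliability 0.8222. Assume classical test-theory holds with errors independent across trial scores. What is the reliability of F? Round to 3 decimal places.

Var(S+F) = 2 + 2·0.35 = 2.700.
True-score variance = ρ_S + ρ_F + 2·0.35, so 0.8222 = (0.86 + ρ_F + 0.70) / 2.700.
ρ_F = 0.8222·2.700 − 0.86 − 0.70 = 0.660.

0.660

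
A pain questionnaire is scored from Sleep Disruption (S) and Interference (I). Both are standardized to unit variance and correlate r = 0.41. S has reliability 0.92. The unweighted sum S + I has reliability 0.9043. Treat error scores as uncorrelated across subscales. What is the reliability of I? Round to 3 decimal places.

0.810

Var(S+I) = 2 + 2·0.41 = 2.820.
True-score variance = ρ_S + ρ_I + 2·0.41, so 0.9043 = (0.92 + ρ_I + 0.82) / 2.820.
ρ_I = 0.9043·2.820 − 0.92 − 0.82 = 0.810.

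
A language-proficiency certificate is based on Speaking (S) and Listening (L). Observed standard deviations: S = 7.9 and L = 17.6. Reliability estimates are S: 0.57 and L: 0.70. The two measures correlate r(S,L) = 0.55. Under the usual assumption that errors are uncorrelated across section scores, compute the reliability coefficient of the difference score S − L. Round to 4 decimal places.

0.4537

Var(S−L) = 7.9² + 17.6² − 2·7.9·17.6·0.55 = 372.17 − 152.944 = 219.226.
Under uncorrelated errors the observed covariances equal the true-score covariances, so only the own-variance terms attenuate.
True-score variance = [7.9²·0.57 + 17.6²·0.70] − 152.944 = 252.406 − 152.944 = 99.4617.
Reliability = 99.4617 / 219.226 = 0.4537.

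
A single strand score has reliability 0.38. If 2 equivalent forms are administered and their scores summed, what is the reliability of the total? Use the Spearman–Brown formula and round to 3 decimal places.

ρ_k = kρ / (1 + (k−1)ρ) = 2·0.38 / (1 + 1·0.38) = 0.760 / 1.380 = 0.551.

0.551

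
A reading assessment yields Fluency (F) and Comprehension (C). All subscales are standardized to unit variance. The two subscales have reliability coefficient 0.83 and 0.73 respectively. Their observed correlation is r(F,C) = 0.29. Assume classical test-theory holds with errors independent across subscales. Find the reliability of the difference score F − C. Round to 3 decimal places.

0.690

Var(F−C) = 1 + 1 − 2·0.29 = 2 − 0.58 = 1.42.
Because errors are independent across components, Cov(Tᵢ,Tⱼ) = Cov(Xᵢ,Xⱼ); the off-diagonal part of the true-score variance is the same as above.
True-score variance = [0.83 + 0.73] − 0.58 = 1.56 − 0.58 = 0.98.
Reliability = 0.98 / 1.42 = 0.690.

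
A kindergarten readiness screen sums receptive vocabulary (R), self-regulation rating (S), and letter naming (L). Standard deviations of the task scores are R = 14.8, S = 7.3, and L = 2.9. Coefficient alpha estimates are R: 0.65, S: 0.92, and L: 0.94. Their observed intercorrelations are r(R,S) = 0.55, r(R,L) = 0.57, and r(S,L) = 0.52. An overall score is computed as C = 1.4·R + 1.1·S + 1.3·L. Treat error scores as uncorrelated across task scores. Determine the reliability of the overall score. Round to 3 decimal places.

0.807

Var(C) = 1.4²·14.8² + 1.1²·7.3² + 1.3²·2.9² + 2·[1.54·14.8·7.3·0.55 + 1.82·14.8·2.9·0.57 + 1.43·7.3·2.9·0.52] = 508.012 + 303.554 = 811.566.
Because errors are independent across components, Cov(Tᵢ,Tⱼ) = Cov(Xᵢ,Xⱼ); the off-diagonal part of the true-score variance is the same as above.
True-score variance = [1.4²·14.8²·0.65 + 1.1²·7.3²·0.92 + 1.3²·2.9²·0.94] + 303.554 = 351.74 + 303.554 = 655.294.
Reliability = 655.294 / 811.566 = 0.807.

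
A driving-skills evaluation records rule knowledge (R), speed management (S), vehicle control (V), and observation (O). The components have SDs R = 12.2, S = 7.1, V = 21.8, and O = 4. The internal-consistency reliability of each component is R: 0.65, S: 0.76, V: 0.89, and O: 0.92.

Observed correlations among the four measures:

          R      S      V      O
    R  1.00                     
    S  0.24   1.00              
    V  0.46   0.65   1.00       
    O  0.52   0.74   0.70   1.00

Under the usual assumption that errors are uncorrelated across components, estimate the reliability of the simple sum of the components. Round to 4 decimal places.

Var(R+S+V+O) = 12.2² + 7.1² + 21.8² + 4² + 2·[12.2·7.1·0.24 + 12.2·21.8·0.46 + 12.2·4·0.52 + 7.1·21.8·0.65 + 7.1·4·0.74 + 21.8·4·0.70] = 690.49 + 702.339 = 1392.83.
With uncorrelated errors the cross-covariances are all true-score covariance, so they carry over unchanged; only the diagonal terms shrink to ρᵢσᵢ².
True-score variance = [12.2²·0.65 + 7.1²·0.76 + 21.8²·0.89 + 4²·0.92] + 702.339 = 572.741 + 702.339 = 1275.08.
Reliability = 1275.08 / 1392.83 = 0.9155.

0.9155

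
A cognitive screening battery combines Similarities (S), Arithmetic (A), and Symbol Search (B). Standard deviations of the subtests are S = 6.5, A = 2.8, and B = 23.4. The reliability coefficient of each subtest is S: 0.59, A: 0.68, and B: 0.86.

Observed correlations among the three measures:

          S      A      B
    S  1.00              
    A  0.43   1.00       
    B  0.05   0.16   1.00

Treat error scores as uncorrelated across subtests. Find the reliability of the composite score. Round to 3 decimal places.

Var(S+A+B) = 6.5² + 2.8² + 23.4² + 2·[6.5·2.8·0.43 + 6.5·23.4·0.05 + 2.8·23.4·0.16] = 597.65 + 51.8284 = 649.478.
Under uncorrelated errors the observed covariances equal the true-score covariances, so only the own-variance terms attenuate.
True-score variance = [6.5²·0.59 + 2.8²·0.68 + 23.4²·0.86] + 51.8284 = 501.16 + 51.8284 = 552.989.
Reliability = 552.989 / 649.478 = 0.851.

0.851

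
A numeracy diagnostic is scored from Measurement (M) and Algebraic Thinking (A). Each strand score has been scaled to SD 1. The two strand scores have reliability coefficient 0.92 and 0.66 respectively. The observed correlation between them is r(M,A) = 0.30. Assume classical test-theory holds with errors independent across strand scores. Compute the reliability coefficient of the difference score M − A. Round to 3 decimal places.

0.700

Var(M−A) = 1 + 1 − 2·0.30 = 2 − 0.6 = 1.4.
Because errors are independent across components, Cov(Tᵢ,Tⱼ) = Cov(Xᵢ,Xⱼ); the off-diagonal part of the true-score variance is the same as above.
True-score variance = [0.92 + 0.66] − 0.6 = 1.58 − 0.6 = 0.98.
Reliability = 0.98 / 1.4 = 0.700.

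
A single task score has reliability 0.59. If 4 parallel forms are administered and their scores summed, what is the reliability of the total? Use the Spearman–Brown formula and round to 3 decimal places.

0.852

ρ_k = kρ / (1 + (k−1)ρ) = 4·0.59 / (1 + 3·0.59) = 2.360 / 2.770 = 0.852.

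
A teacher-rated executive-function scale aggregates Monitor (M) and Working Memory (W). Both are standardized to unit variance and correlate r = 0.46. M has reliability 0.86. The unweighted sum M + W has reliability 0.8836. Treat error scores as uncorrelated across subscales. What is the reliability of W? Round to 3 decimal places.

Var(M+W) = 2 + 2·0.46 = 2.920.
True-score variance = ρ_M + ρ_W + 2·0.46, so 0.8836 = (0.86 + ρ_W + 0.92) / 2.920.
ρ_W = 0.8836·2.920 − 0.86 − 0.92 = 0.800.

0.800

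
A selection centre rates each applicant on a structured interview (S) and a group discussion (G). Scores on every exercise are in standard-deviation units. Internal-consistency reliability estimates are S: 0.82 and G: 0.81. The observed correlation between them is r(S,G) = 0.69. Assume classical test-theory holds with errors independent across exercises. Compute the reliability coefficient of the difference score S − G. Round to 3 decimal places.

0.403

Var(S−G) = 1 + 1 − 2·0.69 = 2 − 1.38 = 0.62.
Because errors are independent across components, Cov(Tᵢ,Tⱼ) = Cov(Xᵢ,Xⱼ); the off-diagonal part of the true-score variance is the same as above.
True-score variance = [0.82 + 0.81] − 1.38 = 1.63 − 1.38 = 0.25.
Reliability = 0.25 / 0.62 = 0.403.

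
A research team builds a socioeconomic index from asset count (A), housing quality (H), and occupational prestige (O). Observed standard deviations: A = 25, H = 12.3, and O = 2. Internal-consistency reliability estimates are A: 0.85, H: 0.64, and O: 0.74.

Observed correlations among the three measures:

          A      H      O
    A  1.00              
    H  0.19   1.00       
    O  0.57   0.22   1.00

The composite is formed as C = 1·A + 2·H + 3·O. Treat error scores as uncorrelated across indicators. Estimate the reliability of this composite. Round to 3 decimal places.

0.815

Var(C) = 25² + 2²·12.3² + 3²·2² + 2·[2·25·12.3·0.19 + 3·25·2·0.57 + 6·12.3·2·0.22] = 1266.16 + 469.644 = 1735.8.
Under uncorrelated errors the observed covariances equal the true-score covariances, so only the own-variance terms attenuate.
True-score variance = [25²·0.85 + 2²·12.3²·0.64 + 3²·2²·0.74] + 469.644 = 945.192 + 469.644 = 1414.84.
Reliability = 1414.84 / 1735.8 = 0.815.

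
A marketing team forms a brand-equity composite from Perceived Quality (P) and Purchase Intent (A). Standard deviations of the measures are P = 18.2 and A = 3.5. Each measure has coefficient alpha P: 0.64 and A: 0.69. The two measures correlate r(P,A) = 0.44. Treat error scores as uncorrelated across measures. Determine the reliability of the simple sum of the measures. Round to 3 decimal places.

0.692

Var(P+A) = 18.2² + 3.5² + 2·[18.2·3.5·0.44] = 343.49 + 56.056 = 399.546.
Because errors are independent across components, Cov(Tᵢ,Tⱼ) = Cov(Xᵢ,Xⱼ); the off-diagonal part of the true-score variance is the same as above.
True-score variance = [18.2²·0.64 + 3.5²·0.69] + 56.056 = 220.446 + 56.056 = 276.502.
Reliability = 276.502 / 399.546 = 0.692.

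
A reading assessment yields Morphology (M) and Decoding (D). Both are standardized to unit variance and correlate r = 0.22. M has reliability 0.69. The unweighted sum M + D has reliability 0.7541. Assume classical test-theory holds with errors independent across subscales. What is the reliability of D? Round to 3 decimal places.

0.710

Var(M+D) = 2 + 2·0.22 = 2.440.
True-score variance = ρ_M + ρ_D + 2·0.22, so 0.7541 = (0.69 + ρ_D + 0.44) / 2.440.
ρ_D = 0.7541·2.440 − 0.69 − 0.44 = 0.710.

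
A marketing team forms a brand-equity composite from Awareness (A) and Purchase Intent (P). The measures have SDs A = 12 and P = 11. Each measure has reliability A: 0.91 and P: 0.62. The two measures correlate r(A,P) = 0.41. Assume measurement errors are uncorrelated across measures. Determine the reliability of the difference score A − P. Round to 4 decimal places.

0.6240

Var(A−P) = 12² + 11² − 2·12·11·0.41 = 265 − 108.24 = 156.76.
With uncorrelated errors the cross-covariances are all true-score covariance, so they carry over unchanged; only the diagonal terms shrink to ρᵢσᵢ².
True-score variance = [12²·0.91 + 11²·0.62] − 108.24 = 206.06 − 108.24 = 97.82.
Reliability = 97.82 / 156.76 = 0.6240.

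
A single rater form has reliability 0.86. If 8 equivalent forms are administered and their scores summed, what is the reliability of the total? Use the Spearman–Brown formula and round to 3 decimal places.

ρ_k = kρ / (1 + (k−1)ρ) = 8·0.86 / (1 + 7·0.86) = 6.880 / 7.020 = 0.980.

0.980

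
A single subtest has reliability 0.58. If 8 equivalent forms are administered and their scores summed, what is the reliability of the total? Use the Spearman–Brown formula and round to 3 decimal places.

0.917

ρ_k = kρ / (1 + (k−1)ρ) = 8·0.58 / (1 + 7·0.58) = 4.640 / 5.060 = 0.917.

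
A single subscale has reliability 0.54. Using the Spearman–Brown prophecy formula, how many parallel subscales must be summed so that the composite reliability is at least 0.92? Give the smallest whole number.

k ≥ ρ*(1−ρ₁)/(ρ₁(1−ρ*)) = 0.92·0.46 / (0.54·0.08) = 9.796.
Smallest integer k = 10.

10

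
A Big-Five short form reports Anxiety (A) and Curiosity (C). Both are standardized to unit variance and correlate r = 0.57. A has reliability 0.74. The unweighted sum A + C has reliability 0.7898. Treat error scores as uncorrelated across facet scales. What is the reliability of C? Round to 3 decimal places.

0.600

Var(A+C) = 2 + 2·0.57 = 3.140.
True-score variance = ρ_A + ρ_C + 2·0.57, so 0.7898 = (0.74 + ρ_C + 1.14) / 3.140.
ρ_C = 0.7898·3.140 − 0.74 − 1.14 = 0.600.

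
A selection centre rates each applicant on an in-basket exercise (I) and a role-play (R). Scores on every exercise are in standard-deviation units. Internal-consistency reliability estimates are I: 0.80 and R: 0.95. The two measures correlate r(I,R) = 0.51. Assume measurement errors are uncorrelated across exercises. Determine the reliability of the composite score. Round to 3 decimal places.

0.917

Var(I+R) = 2 + 2·[0.51] = 2 + 1.02 = 3.02.
Because errors are independent across components, Cov(Tᵢ,Tⱼ) = Cov(Xᵢ,Xⱼ); the off-diagonal part of the true-score variance is the same as above.
True-score variance = [0.80 + 0.95] + 1.02 = 1.75 + 1.02 = 2.77.
Reliability = 2.77 / 3.02 = 0.917.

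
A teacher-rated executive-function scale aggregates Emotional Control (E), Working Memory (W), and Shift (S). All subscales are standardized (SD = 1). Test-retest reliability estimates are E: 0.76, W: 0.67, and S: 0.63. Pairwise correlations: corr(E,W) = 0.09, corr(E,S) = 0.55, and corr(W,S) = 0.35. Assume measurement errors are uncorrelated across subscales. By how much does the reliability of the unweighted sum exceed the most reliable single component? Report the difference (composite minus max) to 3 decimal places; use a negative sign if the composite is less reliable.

Var(sum) = 3 + 1.98 = 4.98; true-score variance = 2.06 + 1.98 = 4.04; composite reliability = 0.8112.
Max component reliability = 0.7600.
Difference = 0.8112 − 0.7600 = 0.051.

0.051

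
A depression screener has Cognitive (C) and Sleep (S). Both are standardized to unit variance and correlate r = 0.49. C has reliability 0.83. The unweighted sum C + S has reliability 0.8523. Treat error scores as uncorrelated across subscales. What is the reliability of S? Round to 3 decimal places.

0.730

Var(C+S) = 2 + 2·0.49 = 2.980.
True-score variance = ρ_C + ρ_S + 2·0.49, so 0.8523 = (0.83 + ρ_S + 0.98) / 2.980.
ρ_S = 0.8523·2.980 − 0.83 − 0.98 = 0.730.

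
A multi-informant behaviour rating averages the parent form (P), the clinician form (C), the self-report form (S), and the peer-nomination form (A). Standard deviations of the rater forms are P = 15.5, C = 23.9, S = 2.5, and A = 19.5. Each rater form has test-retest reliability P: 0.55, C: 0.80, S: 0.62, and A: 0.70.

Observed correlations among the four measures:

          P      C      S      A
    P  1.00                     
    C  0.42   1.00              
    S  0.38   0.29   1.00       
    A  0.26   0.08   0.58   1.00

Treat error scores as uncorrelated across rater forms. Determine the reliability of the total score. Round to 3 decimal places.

Var(P+C+S+A) = 15.5² + 23.9² + 2.5² + 19.5² + 2·[15.5·23.9·0.42 + 15.5·2.5·0.38 + 15.5·19.5·0.26 + 23.9·2.5·0.29 + 23.9·19.5·0.08 + 2.5·19.5·0.58] = 1197.96 + 663.571 = 1861.53.
Because errors are independent across components, Cov(Tᵢ,Tⱼ) = Cov(Xᵢ,Xⱼ); the off-diagonal part of the true-score variance is the same as above.
True-score variance = [15.5²·0.55 + 23.9²·0.80 + 2.5²·0.62 + 19.5²·0.70] + 663.571 = 859.155 + 663.571 = 1522.73.
Reliability = 1522.73 / 1861.53 = 0.818.

0.818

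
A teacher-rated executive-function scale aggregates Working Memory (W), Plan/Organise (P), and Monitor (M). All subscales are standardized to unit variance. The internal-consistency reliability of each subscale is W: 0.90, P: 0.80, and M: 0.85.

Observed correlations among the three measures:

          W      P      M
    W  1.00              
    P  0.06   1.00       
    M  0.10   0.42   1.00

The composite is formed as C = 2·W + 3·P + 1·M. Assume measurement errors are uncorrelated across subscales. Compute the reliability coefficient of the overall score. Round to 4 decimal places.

Var(C) = 2² + 3² + 1 + 2·[6·0.06 + 2·0.10 + 3·0.42] = 14 + 3.64 = 17.64.
Under uncorrelated errors the observed covariances equal the true-score covariances, so only the own-variance terms attenuate.
True-score variance = [2²·0.90 + 3²·0.80 + 0.85] + 3.64 = 11.65 + 3.64 = 15.29.
Reliability = 15.29 / 17.64 = 0.8668.

0.8668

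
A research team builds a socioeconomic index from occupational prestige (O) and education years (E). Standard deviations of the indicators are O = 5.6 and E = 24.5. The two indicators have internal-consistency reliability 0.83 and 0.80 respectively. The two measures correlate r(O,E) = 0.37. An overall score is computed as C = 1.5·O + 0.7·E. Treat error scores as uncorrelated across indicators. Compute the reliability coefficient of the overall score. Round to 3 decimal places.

Var(C) = 1.5²·5.6² + 0.7²·24.5² + 2·[1.05·5.6·24.5·0.37] = 364.682 + 106.604 = 471.287.
With uncorrelated errors the cross-covariances are all true-score covariance, so they carry over unchanged; only the diagonal terms shrink to ρᵢσᵢ².
True-score variance = [1.5²·5.6²·0.83 + 0.7²·24.5²·0.80] + 106.604 = 293.863 + 106.604 = 400.467.
Reliability = 400.467 / 471.287 = 0.850.

0.850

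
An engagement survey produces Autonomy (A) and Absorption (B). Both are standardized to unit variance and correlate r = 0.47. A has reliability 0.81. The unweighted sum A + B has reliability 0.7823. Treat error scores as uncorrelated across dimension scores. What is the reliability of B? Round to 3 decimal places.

Var(A+B) = 2 + 2·0.47 = 2.940.
True-score variance = ρ_A + ρ_B + 2·0.47, so 0.7823 = (0.81 + ρ_B + 0.94) / 2.940.
ρ_B = 0.7823·2.940 − 0.81 − 0.94 = 0.550.

0.550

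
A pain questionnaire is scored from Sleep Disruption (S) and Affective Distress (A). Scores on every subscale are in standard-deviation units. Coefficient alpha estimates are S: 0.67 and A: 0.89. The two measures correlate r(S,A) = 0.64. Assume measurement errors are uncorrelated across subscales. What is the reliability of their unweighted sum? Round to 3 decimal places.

Var(S+A) = 2 + 2·[0.64] = 2 + 1.28 = 3.28.
With uncorrelated errors the cross-covariances are all true-score covariance, so they carry over unchanged; only the diagonal terms shrink to ρᵢσᵢ².
True-score variance = [0.67 + 0.89] + 1.28 = 1.56 + 1.28 = 2.84.
Reliability = 2.84 / 3.28 = 0.866.

0.866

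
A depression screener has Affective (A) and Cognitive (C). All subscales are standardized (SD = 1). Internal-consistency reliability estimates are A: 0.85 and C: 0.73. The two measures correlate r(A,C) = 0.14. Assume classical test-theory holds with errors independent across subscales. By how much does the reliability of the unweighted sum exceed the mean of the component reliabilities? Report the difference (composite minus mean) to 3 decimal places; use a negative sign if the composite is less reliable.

Var(sum) = 2 + 0.28 = 2.28; true-score variance = 1.58 + 0.28 = 1.86; composite reliability = 0.8158.
Mean component reliability = 0.7900.
Difference = 0.8158 − 0.7900 = 0.026.

0.026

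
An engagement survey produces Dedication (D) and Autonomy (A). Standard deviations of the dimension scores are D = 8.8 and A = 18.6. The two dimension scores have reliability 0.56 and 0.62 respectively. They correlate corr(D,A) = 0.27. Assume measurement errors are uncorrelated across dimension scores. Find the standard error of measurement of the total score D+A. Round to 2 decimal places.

12.87

Var(total) = 423.4 + 88.3872 = 511.787.
True-score variance = 257.862 + 88.3872 = 346.249, so reliability = 0.6765.
Error variance = 511.787 − 346.249 = 165.538; SEM = √165.538 = 12.87.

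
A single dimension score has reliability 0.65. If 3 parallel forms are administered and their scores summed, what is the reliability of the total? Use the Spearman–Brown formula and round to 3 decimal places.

0.848

ρ_k = kρ / (1 + (k−1)ρ) = 3·0.65 / (1 + 2·0.65) = 1.950 / 2.300 = 0.848.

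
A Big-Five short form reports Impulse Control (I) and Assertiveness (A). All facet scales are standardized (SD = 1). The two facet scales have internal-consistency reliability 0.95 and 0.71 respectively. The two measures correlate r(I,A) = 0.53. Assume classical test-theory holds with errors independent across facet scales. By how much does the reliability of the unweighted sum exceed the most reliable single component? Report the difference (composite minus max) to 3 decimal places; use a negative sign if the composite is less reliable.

-0.061

Var(sum) = 2 + 1.06 = 3.06; true-score variance = 1.66 + 1.06 = 2.72; composite reliability = 0.8889.
Max component reliability = 0.9500.
Difference = 0.8889 − 0.9500 = -0.061.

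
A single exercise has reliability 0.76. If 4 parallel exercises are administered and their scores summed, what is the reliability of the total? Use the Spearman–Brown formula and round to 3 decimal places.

ρ_k = kρ / (1 + (k−1)ρ) = 4·0.76 / (1 + 3·0.76) = 3.040 / 3.280 = 0.927.

0.927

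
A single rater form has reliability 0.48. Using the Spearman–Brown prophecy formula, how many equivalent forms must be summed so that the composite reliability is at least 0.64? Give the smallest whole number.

2

k ≥ ρ*(1−ρ₁)/(ρ₁(1−ρ*)) = 0.64·0.52 / (0.48·0.36) = 1.926.
Smallest integer k = 2.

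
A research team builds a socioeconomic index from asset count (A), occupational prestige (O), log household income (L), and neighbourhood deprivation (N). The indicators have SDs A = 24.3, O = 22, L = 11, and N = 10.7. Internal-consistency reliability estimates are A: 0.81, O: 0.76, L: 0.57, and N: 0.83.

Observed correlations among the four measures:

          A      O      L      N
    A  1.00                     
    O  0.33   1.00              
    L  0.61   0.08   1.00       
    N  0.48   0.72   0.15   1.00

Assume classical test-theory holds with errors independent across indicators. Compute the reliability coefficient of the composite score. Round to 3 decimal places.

Var(A+O+L+N) = 24.3² + 22² + 11² + 10.7² + 2·[24.3·22·0.33 + 24.3·11·0.61 + 24.3·10.7·0.48 + 22·11·0.08 + 22·10.7·0.72 + 11·10.7·0.15] = 1309.98 + 1341.56 = 2651.54.
With uncorrelated errors the cross-covariances are all true-score covariance, so they carry over unchanged; only the diagonal terms shrink to ρᵢσᵢ².
True-score variance = [24.3²·0.81 + 22²·0.76 + 11²·0.57 + 10.7²·0.83] + 1341.56 = 1010.13 + 1341.56 = 2351.69.
Reliability = 2351.69 / 2651.54 = 0.887.

0.887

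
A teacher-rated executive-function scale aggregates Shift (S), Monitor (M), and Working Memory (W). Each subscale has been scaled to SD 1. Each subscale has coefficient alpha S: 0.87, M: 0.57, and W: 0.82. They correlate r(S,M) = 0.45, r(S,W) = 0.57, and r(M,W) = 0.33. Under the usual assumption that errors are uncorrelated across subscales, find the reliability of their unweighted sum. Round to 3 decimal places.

Var(S+M+W) = 3 + 2·[0.45 + 0.57 + 0.33] = 3 + 2.7 = 5.7.
Under uncorrelated errors the observed covariances equal the true-score covariances, so only the own-variance terms attenuate.
True-score variance = [0.87 + 0.57 + 0.82] + 2.7 = 2.26 + 2.7 = 4.96.
Reliability = 4.96 / 5.7 = 0.870.

0.870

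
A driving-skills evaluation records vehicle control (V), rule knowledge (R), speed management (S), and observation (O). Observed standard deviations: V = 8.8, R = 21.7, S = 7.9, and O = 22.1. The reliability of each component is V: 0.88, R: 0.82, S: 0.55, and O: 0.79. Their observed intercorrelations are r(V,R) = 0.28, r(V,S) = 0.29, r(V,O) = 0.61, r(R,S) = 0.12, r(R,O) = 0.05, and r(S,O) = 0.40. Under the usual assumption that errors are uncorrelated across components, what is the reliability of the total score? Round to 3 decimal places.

0.869

Var(V+R+S+O) = 8.8² + 21.7² + 7.9² + 22.1² + 2·[8.8·21.7·0.28 + 8.8·7.9·0.29 + 8.8·22.1·0.61 + 21.7·7.9·0.12 + 21.7·22.1·0.05 + 7.9·22.1·0.40] = 1099.15 + 613.297 = 1712.45.
Under uncorrelated errors the observed covariances equal the true-score covariances, so only the own-variance terms attenuate.
True-score variance = [8.8²·0.88 + 21.7²·0.82 + 7.9²·0.55 + 22.1²·0.79] + 613.297 = 874.446 + 613.297 = 1487.74.
Reliability = 1487.74 / 1712.45 = 0.869.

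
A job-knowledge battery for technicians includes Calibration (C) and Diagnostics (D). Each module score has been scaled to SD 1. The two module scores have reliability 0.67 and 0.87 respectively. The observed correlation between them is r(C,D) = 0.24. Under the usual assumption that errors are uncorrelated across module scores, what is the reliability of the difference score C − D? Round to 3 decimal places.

0.697

Var(C−D) = 1 + 1 − 2·0.24 = 2 − 0.48 = 1.52.
Under uncorrelated errors the observed covariances equal the true-score covariances, so only the own-variance terms attenuate.
True-score variance = [0.67 + 0.87] − 0.48 = 1.54 − 0.48 = 1.06.
Reliability = 1.06 / 1.52 = 0.697.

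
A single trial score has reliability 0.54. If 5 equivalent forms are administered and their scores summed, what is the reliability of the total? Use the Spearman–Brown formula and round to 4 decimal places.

ρ_k = kρ / (1 + (k−1)ρ) = 5·0.54 / (1 + 4·0.54) = 2.700 / 3.160 = 0.8544.

0.8544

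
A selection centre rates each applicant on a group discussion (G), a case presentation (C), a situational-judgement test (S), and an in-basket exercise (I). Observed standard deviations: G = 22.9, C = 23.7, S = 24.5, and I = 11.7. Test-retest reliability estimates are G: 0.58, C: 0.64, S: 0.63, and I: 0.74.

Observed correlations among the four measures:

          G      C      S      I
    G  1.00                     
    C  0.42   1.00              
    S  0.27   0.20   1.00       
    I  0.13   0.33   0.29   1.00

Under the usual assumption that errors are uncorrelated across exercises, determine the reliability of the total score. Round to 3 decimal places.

Var(G+C+S+I) = 22.9² + 23.7² + 24.5² + 11.7² + 2·[22.9·23.7·0.42 + 22.9·24.5·0.27 + 22.9·11.7·0.13 + 23.7·24.5·0.20 + 23.7·11.7·0.33 + 24.5·11.7·0.29] = 1823.24 + 1410.05 = 3233.29.
Under uncorrelated errors the observed covariances equal the true-score covariances, so only the own-variance terms attenuate.
True-score variance = [22.9²·0.58 + 23.7²·0.64 + 24.5²·0.63 + 11.7²·0.74] + 1410.05 = 1143.1 + 1410.05 = 2553.15.
Reliability = 2553.15 / 3233.29 = 0.790.

0.790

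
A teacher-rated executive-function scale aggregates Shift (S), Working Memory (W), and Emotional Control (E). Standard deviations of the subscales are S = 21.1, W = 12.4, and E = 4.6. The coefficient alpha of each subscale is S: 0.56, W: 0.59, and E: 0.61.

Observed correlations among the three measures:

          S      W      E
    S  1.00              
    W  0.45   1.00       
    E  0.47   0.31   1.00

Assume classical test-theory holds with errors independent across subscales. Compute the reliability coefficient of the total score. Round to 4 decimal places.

0.7280

Var(S+W+E) = 21.1² + 12.4² + 4.6² + 2·[21.1·12.4·0.45 + 21.1·4.6·0.47 + 12.4·4.6·0.31] = 620.13 + 362.077 = 982.207.
Under uncorrelated errors the observed covariances equal the true-score covariances, so only the own-variance terms attenuate.
True-score variance = [21.1²·0.56 + 12.4²·0.59 + 4.6²·0.61] + 362.077 = 352.944 + 362.077 = 715.021.
Reliability = 715.021 / 982.207 = 0.7280.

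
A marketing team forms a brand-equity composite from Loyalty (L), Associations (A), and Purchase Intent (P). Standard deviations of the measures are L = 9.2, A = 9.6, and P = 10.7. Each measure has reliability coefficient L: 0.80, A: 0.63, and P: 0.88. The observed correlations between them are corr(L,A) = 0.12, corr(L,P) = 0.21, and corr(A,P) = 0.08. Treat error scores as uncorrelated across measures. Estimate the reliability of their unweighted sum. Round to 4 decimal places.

0.8251

Var(L+A+P) = 9.2² + 9.6² + 10.7² + 2·[9.2·9.6·0.12 + 9.2·10.7·0.21 + 9.6·10.7·0.08] = 291.29 + 78.9768 = 370.267.
Because errors are independent across components, Cov(Tᵢ,Tⱼ) = Cov(Xᵢ,Xⱼ); the off-diagonal part of the true-score variance is the same as above.
True-score variance = [9.2²·0.80 + 9.6²·0.63 + 10.7²·0.88] + 78.9768 = 226.524 + 78.9768 = 305.501.
Reliability = 305.501 / 370.267 = 0.8251.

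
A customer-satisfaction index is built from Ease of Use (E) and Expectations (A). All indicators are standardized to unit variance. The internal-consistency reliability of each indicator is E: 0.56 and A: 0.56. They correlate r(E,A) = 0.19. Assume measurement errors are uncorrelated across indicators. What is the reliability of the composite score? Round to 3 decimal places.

Var(E+A) = 2 + 2·[0.19] = 2 + 0.38 = 2.38.
With uncorrelated errors the cross-covariances are all true-score covariance, so they carry over unchanged; only the diagonal terms shrink to ρᵢσᵢ².
True-score variance = [0.56 + 0.56] + 0.38 = 1.12 + 0.38 = 1.5.
Reliability = 1.5 / 2.38 = 0.630.

0.630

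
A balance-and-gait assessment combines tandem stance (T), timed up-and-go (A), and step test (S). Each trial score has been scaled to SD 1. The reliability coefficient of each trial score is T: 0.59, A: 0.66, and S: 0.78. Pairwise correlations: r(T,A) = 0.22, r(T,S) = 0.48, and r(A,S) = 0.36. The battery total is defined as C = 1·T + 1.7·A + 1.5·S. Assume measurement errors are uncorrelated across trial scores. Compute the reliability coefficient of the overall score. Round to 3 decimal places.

0.814

Var(C) = 1 + 1.7² + 1.5² + 2·[1.7·0.22 + 1.5·0.48 + 2.55·0.36] = 6.14 + 4.024 = 10.164.
Because errors are independent across components, Cov(Tᵢ,Tⱼ) = Cov(Xᵢ,Xⱼ); the off-diagonal part of the true-score variance is the same as above.
True-score variance = [0.59 + 1.7²·0.66 + 1.5²·0.78] + 4.024 = 4.2524 + 4.024 = 8.2764.
Reliability = 8.2764 / 10.164 = 0.814.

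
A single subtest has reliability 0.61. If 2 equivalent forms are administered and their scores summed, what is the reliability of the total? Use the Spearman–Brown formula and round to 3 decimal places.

ρ_k = kρ / (1 + (k−1)ρ) = 2·0.61 / (1 + 1·0.61) = 1.220 / 1.610 = 0.758.

0.758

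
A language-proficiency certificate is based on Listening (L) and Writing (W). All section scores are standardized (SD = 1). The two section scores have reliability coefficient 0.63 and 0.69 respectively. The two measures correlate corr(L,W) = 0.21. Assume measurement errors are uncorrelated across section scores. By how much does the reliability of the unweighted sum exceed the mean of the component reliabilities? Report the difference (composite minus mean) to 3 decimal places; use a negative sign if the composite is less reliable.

Var(sum) = 2 + 0.42 = 2.42; true-score variance = 1.32 + 0.42 = 1.74; composite reliability = 0.7190.
Mean component reliability = 0.6600.
Difference = 0.7190 − 0.6600 = 0.059.

0.059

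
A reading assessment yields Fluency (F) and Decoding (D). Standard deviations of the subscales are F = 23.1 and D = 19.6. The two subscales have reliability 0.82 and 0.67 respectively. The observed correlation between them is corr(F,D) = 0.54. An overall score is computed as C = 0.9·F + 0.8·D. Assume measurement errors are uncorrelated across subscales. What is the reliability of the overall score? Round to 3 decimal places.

Var(C) = 0.9²·23.1² + 0.8²·19.6² + 2·[0.72·23.1·19.6·0.54] = 678.087 + 352.066 = 1030.15.
Because errors are independent across components, Cov(Tᵢ,Tⱼ) = Cov(Xᵢ,Xⱼ); the off-diagonal part of the true-score variance is the same as above.
True-score variance = [0.9²·23.1²·0.82 + 0.8²·19.6²·0.67] + 352.066 = 519.152 + 352.066 = 871.218.
Reliability = 871.218 / 1030.15 = 0.846.

0.846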